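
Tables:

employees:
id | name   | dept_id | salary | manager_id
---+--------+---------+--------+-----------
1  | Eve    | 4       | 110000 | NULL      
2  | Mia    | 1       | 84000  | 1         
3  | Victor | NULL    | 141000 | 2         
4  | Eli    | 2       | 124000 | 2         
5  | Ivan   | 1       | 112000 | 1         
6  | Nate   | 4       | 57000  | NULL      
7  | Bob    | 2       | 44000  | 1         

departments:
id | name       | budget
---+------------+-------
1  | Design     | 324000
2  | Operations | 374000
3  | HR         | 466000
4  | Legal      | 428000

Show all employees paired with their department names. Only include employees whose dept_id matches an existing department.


INNER JOIN keeps only employees rows whose dept_id matches an id in departments. Walk through each employee:
  - employee 1 (Eve): dept_id=4 -> matches Legal
  - employee 2 (Mia): dept_id=1 -> matches Design
  - employee 3 (Victor): dept_id=NULL, no match -> dropped
  - employee 4 (Eli): dept_id=2 -> matches Operations
  - employee 5 (Ivan): dept_id=1 -> matches Design
  - employee 6 (Nate): dept_id=4 -> matches Legal
  - employee 7 (Bob): dept_id=2 -> matches Operations
So 1 of 7 rows is dropped.

SQL:
SELECT a.name, b.name AS department
FROM employees a
INNER JOIN departments b ON a.dept_id = b.id

Result:
name | department
-----+-----------
Eve  | Legal     
Mia  | Design    
Eli  | Operations
Ivan | Design    
Nate | Legal     
Bob  | Operations


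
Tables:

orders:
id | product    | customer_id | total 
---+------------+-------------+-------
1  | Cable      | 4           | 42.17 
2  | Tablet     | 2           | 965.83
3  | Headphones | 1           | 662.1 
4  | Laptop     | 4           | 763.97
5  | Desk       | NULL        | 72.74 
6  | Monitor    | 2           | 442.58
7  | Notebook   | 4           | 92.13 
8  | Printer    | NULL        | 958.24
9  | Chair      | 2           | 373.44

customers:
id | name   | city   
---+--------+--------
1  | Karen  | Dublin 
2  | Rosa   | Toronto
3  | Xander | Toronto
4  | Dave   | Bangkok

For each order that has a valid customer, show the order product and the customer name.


INNER JOIN keeps only orders rows whose customer_id matches an id in customers. Walk through each order:
  - order 1 (Cable): customer_id=4 -> matches Dave
  - order 2 (Tablet): customer_id=2 -> matches Rosa
  - order 3 (Headphones): customer_id=1 -> matches Karen
  - order 4 (Laptop): customer_id=4 -> matches Dave
  - order 5 (Desk): customer_id=NULL, no match -> dropped
  - order 6 (Monitor): customer_id=2 -> matches Rosa
  - order 7 (Notebook): customer_id=4 -> matches Dave
  - order 8 (Printer): customer_id=NULL, no match -> dropped
  - order 9 (Chair): customer_id=2 -> matches Rosa
So 2 of 9 rows are dropped.

SQL:
SELECT a.product, b.name AS customer
FROM orders a
INNER JOIN customers b ON a.customer_id = b.id

Result:
product    | customer
-----------+---------
Cable      | Dave    
Tablet     | Rosa    
Headphones | Karen   
Laptop     | Dave    
Monitor    | Rosa    
Notebook   | Dave    
Chair      | Rosa    


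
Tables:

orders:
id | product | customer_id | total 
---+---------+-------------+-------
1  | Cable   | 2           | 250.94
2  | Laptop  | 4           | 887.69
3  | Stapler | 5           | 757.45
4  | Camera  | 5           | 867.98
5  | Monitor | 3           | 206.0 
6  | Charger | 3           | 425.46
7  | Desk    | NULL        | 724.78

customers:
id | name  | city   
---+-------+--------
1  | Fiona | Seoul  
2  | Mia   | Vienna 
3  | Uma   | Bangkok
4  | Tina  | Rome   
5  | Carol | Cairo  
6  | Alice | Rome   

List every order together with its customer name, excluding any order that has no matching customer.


INNER JOIN keeps only orders rows whose customer_id matches an id in customers. Walk through each order:
  - order 1 (Cable): customer_id=2 -> matches Mia
  - order 2 (Laptop): customer_id=4 -> matches Tina
  - order 3 (Stapler): customer_id=5 -> matches Carol
  - order 4 (Camera): customer_id=5 -> matches Carol
  - order 5 (Monitor): customer_id=3 -> matches Uma
  - order 6 (Charger): customer_id=3 -> matches Uma
  - order 7 (Desk): customer_id=NULL, no match -> dropped
So 1 of 7 rows is dropped.

SQL:
SELECT a.product, b.name AS customer
FROM orders a
INNER JOIN customers b ON a.customer_id = b.id

Result:
product | customer
--------+---------
Cable   | Mia     
Laptop  | Tina    
Stapler | Carol   
Camera  | Carol   
Monitor | Uma     
Charger | Uma     


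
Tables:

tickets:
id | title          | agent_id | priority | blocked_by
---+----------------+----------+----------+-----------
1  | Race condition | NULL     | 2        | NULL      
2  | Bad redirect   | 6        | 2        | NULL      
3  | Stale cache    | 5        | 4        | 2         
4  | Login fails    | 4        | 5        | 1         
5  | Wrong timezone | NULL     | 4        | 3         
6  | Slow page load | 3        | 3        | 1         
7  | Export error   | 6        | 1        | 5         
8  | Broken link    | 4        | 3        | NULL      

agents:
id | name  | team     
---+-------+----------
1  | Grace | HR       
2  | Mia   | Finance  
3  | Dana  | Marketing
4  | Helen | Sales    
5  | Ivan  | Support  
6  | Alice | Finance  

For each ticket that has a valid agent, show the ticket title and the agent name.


INNER JOIN keeps only tickets rows whose agent_id matches an id in agents. Walk through each ticket:
  - ticket 1 (Race condition): agent_id=NULL, no match -> dropped
  - ticket 2 (Bad redirect): agent_id=6 -> matches Alice
  - ticket 3 (Stale cache): agent_id=5 -> matches Ivan
  - ticket 4 (Login fails): agent_id=4 -> matches Helen
  - ticket 5 (Wrong timezone): agent_id=NULL, no match -> dropped
  - ticket 6 (Slow page load): agent_id=3 -> matches Dana
  - ticket 7 (Export error): agent_id=6 -> matches Alice
  - ticket 8 (Broken link): agent_id=4 -> matches Helen
So 2 of 8 rows are dropped.

SQL:
SELECT a.title, b.name AS agent
FROM tickets a
INNER JOIN agents b ON a.agent_id = b.id

Result:
title          | agent
---------------+------
Bad redirect   | Alice
Stale cache    | Ivan 
Login fails    | Helen
Slow page load | Dana 
Export error   | Alice
Broken link    | Helen


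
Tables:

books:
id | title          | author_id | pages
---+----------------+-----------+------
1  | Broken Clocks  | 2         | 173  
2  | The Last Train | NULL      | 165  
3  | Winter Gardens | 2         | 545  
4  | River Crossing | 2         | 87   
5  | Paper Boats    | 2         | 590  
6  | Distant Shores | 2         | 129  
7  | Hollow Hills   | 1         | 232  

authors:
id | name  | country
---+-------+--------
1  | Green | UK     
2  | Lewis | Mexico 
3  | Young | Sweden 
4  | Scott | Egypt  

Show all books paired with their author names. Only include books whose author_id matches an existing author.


INNER JOIN keeps only books rows whose author_id matches an id in authors. Walk through each book:
  - book 1 (Broken Clocks): author_id=2 -> matches Lewis
  - book 2 (The Last Train): author_id=NULL, no match -> dropped
  - book 3 (Winter Gardens): author_id=2 -> matches Lewis
  - book 4 (River Crossing): author_id=2 -> matches Lewis
  - book 5 (Paper Boats): author_id=2 -> matches Lewis
  - book 6 (Distant Shores): author_id=2 -> matches Lewis
  - book 7 (Hollow Hills): author_id=1 -> matches Green
So 1 of 7 rows is dropped.

SQL:
SELECT a.title, b.name AS author
FROM books a
INNER JOIN authors b ON a.author_id = b.id

Result:
title          | author
---------------+-------
Broken Clocks  | Lewis 
Winter Gardens | Lewis 
River Crossing | Lewis 
Paper Boats    | Lewis 
Distant Shores | Lewis 
Hollow Hills   | Green 


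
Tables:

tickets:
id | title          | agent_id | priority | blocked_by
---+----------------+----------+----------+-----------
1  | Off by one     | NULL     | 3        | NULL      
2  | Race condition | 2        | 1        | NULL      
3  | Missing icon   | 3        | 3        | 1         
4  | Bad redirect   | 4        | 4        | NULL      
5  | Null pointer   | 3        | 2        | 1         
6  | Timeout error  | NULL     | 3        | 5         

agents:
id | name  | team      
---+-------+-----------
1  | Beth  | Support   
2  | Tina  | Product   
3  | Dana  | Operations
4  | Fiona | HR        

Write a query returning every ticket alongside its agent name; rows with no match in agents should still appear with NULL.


LEFT JOIN keeps every row from tickets (the left table); where agent_id has no match in agents, the agent columns become NULL. Walk through each ticket:
  - ticket 1 (Off by one): agent_id=NULL, no match -> kept with NULL
  - ticket 2 (Race condition): agent_id=2 -> matches Tina
  - ticket 3 (Missing icon): agent_id=3 -> matches Dana
  - ticket 4 (Bad redirect): agent_id=4 -> matches Fiona
  - ticket 5 (Null pointer): agent_id=3 -> matches Dana
  - ticket 6 (Timeout error): agent_id=NULL, no match -> kept with NULL
All 6 rows appear; 2 have NULL agent.

SQL:
SELECT a.title, b.name AS agent
FROM tickets a
LEFT JOIN agents b ON a.agent_id = b.id

Result:
title          | agent
---------------+------
Off by one     | NULL 
Race condition | Tina 
Missing icon   | Dana 
Bad redirect   | Fiona
Null pointer   | Dana 
Timeout error  | NULL 


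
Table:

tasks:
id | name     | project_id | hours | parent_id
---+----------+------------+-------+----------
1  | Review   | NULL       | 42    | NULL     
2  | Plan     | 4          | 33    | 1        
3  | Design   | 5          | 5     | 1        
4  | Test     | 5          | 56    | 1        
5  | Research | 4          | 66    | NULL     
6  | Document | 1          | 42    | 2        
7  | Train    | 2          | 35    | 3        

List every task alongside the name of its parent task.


This is a self-join: tasks is joined to a second copy of itself, matching each row's parent_id to another row's id. Use LEFT JOIN so rows with parent_id=NULL are kept.
  - task 1 (Review): parent_id=NULL -> NULL
  - task 2 (Plan): parent_id=1 -> Review
  - task 3 (Design): parent_id=1 -> Review
  - task 4 (Test): parent_id=1 -> Review
  - task 5 (Research): parent_id=NULL -> NULL
  - task 6 (Document): parent_id=2 -> Plan
  - task 7 (Train): parent_id=3 -> Design

SQL:
SELECT a.name AS item, b.name AS parent
FROM tasks a
LEFT JOIN tasks b ON a.parent_id = b.id

Result:
item     | parent
---------+-------
Review   | NULL  
Plan     | Review
Design   | Review
Test     | Review
Research | NULL  
Document | Plan  
Train    | Design


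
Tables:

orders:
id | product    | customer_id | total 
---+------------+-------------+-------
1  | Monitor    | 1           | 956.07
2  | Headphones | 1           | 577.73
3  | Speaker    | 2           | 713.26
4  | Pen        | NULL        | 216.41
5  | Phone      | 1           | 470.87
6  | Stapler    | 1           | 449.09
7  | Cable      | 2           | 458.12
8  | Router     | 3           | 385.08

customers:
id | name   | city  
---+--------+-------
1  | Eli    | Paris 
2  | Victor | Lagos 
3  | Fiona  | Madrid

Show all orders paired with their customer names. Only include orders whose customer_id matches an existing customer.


INNER JOIN keeps only orders rows whose customer_id matches an id in customers. Walk through each order:
  - order 1 (Monitor): customer_id=1 -> matches Eli
  - order 2 (Headphones): customer_id=1 -> matches Eli
  - order 3 (Speaker): customer_id=2 -> matches Victor
  - order 4 (Pen): customer_id=NULL, no match -> dropped
  - order 5 (Phone): customer_id=1 -> matches Eli
  - order 6 (Stapler): customer_id=1 -> matches Eli
  - order 7 (Cable): customer_id=2 -> matches Victor
  - order 8 (Router): customer_id=3 -> matches Fiona
So 1 of 8 rows is dropped.

SQL:
SELECT a.product, b.name AS customer
FROM orders a
INNER JOIN customers b ON a.customer_id = b.id

Result:
product    | customer
-----------+---------
Monitor    | Eli     
Headphones | Eli     
Speaker    | Victor  
Phone      | Eli     
Stapler    | Eli     
Cable      | Victor  
Router     | Fiona   


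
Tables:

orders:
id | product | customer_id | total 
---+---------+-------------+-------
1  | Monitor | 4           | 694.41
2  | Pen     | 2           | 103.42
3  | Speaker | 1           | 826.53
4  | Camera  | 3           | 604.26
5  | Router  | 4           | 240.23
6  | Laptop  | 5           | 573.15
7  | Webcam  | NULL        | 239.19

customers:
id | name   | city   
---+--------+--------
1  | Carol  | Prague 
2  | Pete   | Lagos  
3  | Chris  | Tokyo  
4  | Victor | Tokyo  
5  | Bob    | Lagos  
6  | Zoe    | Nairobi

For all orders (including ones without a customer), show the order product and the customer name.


LEFT JOIN keeps every row from orders (the left table); where customer_id has no match in customers, the customer columns become NULL. Walk through each order:
  - order 1 (Monitor): customer_id=4 -> matches Victor
  - order 2 (Pen): customer_id=2 -> matches Pete
  - order 3 (Speaker): customer_id=1 -> matches Carol
  - order 4 (Camera): customer_id=3 -> matches Chris
  - order 5 (Router): customer_id=4 -> matches Victor
  - order 6 (Laptop): customer_id=5 -> matches Bob
  - order 7 (Webcam): customer_id=NULL, no match -> kept with NULL
All 7 rows appear; 1 has NULL customer.

SQL:
SELECT a.product, b.name AS customer
FROM orders a
LEFT JOIN customers b ON a.customer_id = b.id

Result:
product | customer
--------+---------
Monitor | Victor  
Pen     | Pete    
Speaker | Carol   
Camera  | Chris   
Router  | Victor  
Laptop  | Bob     
Webcam  | NULL    


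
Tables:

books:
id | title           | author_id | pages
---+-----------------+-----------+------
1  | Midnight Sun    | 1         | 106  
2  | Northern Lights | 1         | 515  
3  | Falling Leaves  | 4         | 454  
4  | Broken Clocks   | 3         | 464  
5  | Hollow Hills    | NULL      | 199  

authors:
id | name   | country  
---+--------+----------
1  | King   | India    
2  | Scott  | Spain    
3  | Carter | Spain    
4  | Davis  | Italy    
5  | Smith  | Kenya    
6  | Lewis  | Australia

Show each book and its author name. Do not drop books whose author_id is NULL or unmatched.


LEFT JOIN keeps every row from books (the left table); where author_id has no match in authors, the author columns become NULL. Walk through each book:
  - book 1 (Midnight Sun): author_id=1 -> matches King
  - book 2 (Northern Lights): author_id=1 -> matches King
  - book 3 (Falling Leaves): author_id=4 -> matches Davis
  - book 4 (Broken Clocks): author_id=3 -> matches Carter
  - book 5 (Hollow Hills): author_id=NULL, no match -> kept with NULL
All 5 rows appear; 1 has NULL author.

SQL:
SELECT a.title, b.name AS author
FROM books a
LEFT JOIN authors b ON a.author_id = b.id

Result:
title           | author
----------------+-------
Midnight Sun    | King  
Northern Lights | King  
Falling Leaves  | Davis 
Broken Clocks   | Carter
Hollow Hills    | NULL  


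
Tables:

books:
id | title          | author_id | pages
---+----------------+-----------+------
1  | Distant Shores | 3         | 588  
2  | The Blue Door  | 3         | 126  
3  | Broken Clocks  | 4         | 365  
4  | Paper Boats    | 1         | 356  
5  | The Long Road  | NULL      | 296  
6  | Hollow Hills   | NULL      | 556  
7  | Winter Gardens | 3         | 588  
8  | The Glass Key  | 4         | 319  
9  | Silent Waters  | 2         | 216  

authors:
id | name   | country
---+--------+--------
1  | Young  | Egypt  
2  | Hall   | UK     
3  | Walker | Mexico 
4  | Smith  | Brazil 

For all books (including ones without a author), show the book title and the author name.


LEFT JOIN keeps every row from books (the left table); where author_id has no match in authors, the author columns become NULL. Walk through each book:
  - book 1 (Distant Shores): author_id=3 -> matches Walker
  - book 2 (The Blue Door): author_id=3 -> matches Walker
  - book 3 (Broken Clocks): author_id=4 -> matches Smith
  - book 4 (Paper Boats): author_id=1 -> matches Young
  - book 5 (The Long Road): author_id=NULL, no match -> kept with NULL
  - book 6 (Hollow Hills): author_id=NULL, no match -> kept with NULL
  - book 7 (Winter Gardens): author_id=3 -> matches Walker
  - book 8 (The Glass Key): author_id=4 -> matches Smith
  - book 9 (Silent Waters): author_id=2 -> matches Hall
All 9 rows appear; 2 have NULL author.

SQL:
SELECT a.title, b.name AS author
FROM books a
LEFT JOIN authors b ON a.author_id = b.id

Result:
title          | author
---------------+-------
Distant Shores | Walker
The Blue Door  | Walker
Broken Clocks  | Smith 
Paper Boats    | Young 
The Long Road  | NULL  
Hollow Hills   | NULL  
Winter Gardens | Walker
The Glass Key  | Smith 
Silent Waters  | Hall  


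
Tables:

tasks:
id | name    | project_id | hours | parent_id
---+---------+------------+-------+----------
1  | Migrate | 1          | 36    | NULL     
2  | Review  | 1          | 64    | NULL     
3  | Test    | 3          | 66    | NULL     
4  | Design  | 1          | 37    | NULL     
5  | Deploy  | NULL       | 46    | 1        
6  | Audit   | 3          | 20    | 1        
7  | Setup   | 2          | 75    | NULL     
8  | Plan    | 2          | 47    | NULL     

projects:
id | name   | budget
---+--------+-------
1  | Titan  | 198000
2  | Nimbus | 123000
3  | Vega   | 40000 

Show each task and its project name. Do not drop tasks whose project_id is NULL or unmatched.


LEFT JOIN keeps every row from tasks (the left table); where project_id has no match in projects, the project columns become NULL. Walk through each task:
  - task 1 (Migrate): project_id=1 -> matches Titan
  - task 2 (Review): project_id=1 -> matches Titan
  - task 3 (Test): project_id=3 -> matches Vega
  - task 4 (Design): project_id=1 -> matches Titan
  - task 5 (Deploy): project_id=NULL, no match -> kept with NULL
  - task 6 (Audit): project_id=3 -> matches Vega
  - task 7 (Setup): project_id=2 -> matches Nimbus
  - task 8 (Plan): project_id=2 -> matches Nimbus
All 8 rows appear; 1 has NULL project.

SQL:
SELECT a.name, b.name AS project
FROM tasks a
LEFT JOIN projects b ON a.project_id = b.id

Result:
name    | project
--------+--------
Migrate | Titan  
Review  | Titan  
Test    | Vega   
Design  | Titan  
Deploy  | NULL   
Audit   | Vega   
Setup   | Nimbus 
Plan    | Nimbus 


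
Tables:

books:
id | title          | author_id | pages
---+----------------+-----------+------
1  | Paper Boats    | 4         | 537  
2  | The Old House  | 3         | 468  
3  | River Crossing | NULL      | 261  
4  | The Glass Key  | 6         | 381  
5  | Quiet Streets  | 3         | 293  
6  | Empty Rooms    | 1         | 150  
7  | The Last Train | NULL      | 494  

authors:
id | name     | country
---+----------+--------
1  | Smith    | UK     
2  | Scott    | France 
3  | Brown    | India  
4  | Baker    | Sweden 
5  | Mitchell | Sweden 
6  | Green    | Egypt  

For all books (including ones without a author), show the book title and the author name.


LEFT JOIN keeps every row from books (the left table); where author_id has no match in authors, the author columns become NULL. Walk through each book:
  - book 1 (Paper Boats): author_id=4 -> matches Baker
  - book 2 (The Old House): author_id=3 -> matches Brown
  - book 3 (River Crossing): author_id=NULL, no match -> kept with NULL
  - book 4 (The Glass Key): author_id=6 -> matches Green
  - book 5 (Quiet Streets): author_id=3 -> matches Brown
  - book 6 (Empty Rooms): author_id=1 -> matches Smith
  - book 7 (The Last Train): author_id=NULL, no match -> kept with NULL
All 7 rows appear; 2 have NULL author.

SQL:
SELECT a.title, b.name AS author
FROM books a
LEFT JOIN authors b ON a.author_id = b.id

Result:
title          | author
---------------+-------
Paper Boats    | Baker 
The Old House  | Brown 
River Crossing | NULL  
The Glass Key  | Green 
Quiet Streets  | Brown 
Empty Rooms    | Smith 
The Last Train | NULL  


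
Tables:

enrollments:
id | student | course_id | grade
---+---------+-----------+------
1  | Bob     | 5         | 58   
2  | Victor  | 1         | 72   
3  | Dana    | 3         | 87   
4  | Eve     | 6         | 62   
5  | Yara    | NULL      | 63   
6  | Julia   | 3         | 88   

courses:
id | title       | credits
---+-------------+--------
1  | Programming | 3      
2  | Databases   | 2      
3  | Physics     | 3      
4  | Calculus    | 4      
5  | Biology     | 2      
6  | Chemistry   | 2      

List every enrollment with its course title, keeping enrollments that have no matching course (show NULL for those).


LEFT JOIN keeps every row from enrollments (the left table); where course_id has no match in courses, the course columns become NULL. Walk through each enrollment:
  - enrollment 1 (Bob): course_id=5 -> matches Biology
  - enrollment 2 (Victor): course_id=1 -> matches Programming
  - enrollment 3 (Dana): course_id=3 -> matches Physics
  - enrollment 4 (Eve): course_id=6 -> matches Chemistry
  - enrollment 5 (Yara): course_id=NULL, no match -> kept with NULL
  - enrollment 6 (Julia): course_id=3 -> matches Physics
All 6 rows appear; 1 has NULL course.

SQL:
SELECT a.student, b.title AS course
FROM enrollments a
LEFT JOIN courses b ON a.course_id = b.id

Result:
student | course     
--------+------------
Bob     | Biology    
Victor  | Programming
Dana    | Physics    
Eve     | Chemistry  
Yara    | NULL       
Julia   | Physics    


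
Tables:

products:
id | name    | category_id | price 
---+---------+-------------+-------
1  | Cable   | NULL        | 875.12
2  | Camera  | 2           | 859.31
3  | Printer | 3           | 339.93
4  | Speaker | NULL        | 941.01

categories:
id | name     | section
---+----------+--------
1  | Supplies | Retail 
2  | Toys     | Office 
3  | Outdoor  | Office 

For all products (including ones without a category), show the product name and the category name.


LEFT JOIN keeps every row from products (the left table); where category_id has no match in categories, the category columns become NULL. Walk through each product:
  - product 1 (Cable): category_id=NULL, no match -> kept with NULL
  - product 2 (Camera): category_id=2 -> matches Toys
  - product 3 (Printer): category_id=3 -> matches Outdoor
  - product 4 (Speaker): category_id=NULL, no match -> kept with NULL
All 4 rows appear; 2 have NULL category.

SQL:
SELECT a.name, b.name AS category
FROM products a
LEFT JOIN categories b ON a.category_id = b.id

Result:
name    | category
--------+---------
Cable   | NULL    
Camera  | Toys    
Printer | Outdoor 
Speaker | NULL    


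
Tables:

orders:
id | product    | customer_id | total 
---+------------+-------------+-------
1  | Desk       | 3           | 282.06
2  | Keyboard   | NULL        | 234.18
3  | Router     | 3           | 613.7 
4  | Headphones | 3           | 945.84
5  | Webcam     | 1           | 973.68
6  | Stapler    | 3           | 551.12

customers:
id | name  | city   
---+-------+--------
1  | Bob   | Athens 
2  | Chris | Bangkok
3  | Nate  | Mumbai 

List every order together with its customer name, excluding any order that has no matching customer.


INNER JOIN keeps only orders rows whose customer_id matches an id in customers. Walk through each order:
  - order 1 (Desk): customer_id=3 -> matches Nate
  - order 2 (Keyboard): customer_id=NULL, no match -> dropped
  - order 3 (Router): customer_id=3 -> matches Nate
  - order 4 (Headphones): customer_id=3 -> matches Nate
  - order 5 (Webcam): customer_id=1 -> matches Bob
  - order 6 (Stapler): customer_id=3 -> matches Nate
So 1 of 6 rows is dropped.

SQL:
SELECT a.product, b.name AS customer
FROM orders a
INNER JOIN customers b ON a.customer_id = b.id

Result:
product    | customer
-----------+---------
Desk       | Nate    
Router     | Nate    
Headphones | Nate    
Webcam     | Bob     
Stapler    | Nate    


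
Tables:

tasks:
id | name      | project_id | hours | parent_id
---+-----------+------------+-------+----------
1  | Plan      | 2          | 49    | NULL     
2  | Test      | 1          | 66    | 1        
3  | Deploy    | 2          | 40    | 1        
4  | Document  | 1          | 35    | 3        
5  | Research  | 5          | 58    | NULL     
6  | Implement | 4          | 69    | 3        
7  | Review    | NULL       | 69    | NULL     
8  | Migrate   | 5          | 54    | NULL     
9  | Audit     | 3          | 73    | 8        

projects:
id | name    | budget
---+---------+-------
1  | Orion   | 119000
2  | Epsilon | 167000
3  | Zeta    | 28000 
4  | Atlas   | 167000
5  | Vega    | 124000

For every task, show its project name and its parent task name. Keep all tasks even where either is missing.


Two LEFT JOINs from the same base table tasks: one to projects via project_id, one to tasks itself via parent_id. Both are LEFT so every task is preserved.
Match against projects:
  - task 1 (Plan): project_id=2 -> matches Epsilon
  - task 2 (Test): project_id=1 -> matches Orion
  - task 3 (Deploy): project_id=2 -> matches Epsilon
  - task 4 (Document): project_id=1 -> matches Orion
  - task 5 (Research): project_id=5 -> matches Vega
  - task 6 (Implement): project_id=4 -> matches Atlas
  - task 7 (Review): project_id=NULL, no match -> kept with NULL
  - task 8 (Migrate): project_id=5 -> matches Vega
  - task 9 (Audit): project_id=3 -> matches Zeta
Match against tasks (self):
  - task 1 (Plan): parent_id=NULL -> NULL
  - task 2 (Test): parent_id=1 -> Plan
  - task 3 (Deploy): parent_id=1 -> Plan
  - task 4 (Document): parent_id=3 -> Deploy
  - task 5 (Research): parent_id=NULL -> NULL
  - task 6 (Implement): parent_id=3 -> Deploy
  - task 7 (Review): parent_id=NULL -> NULL
  - task 8 (Migrate): parent_id=NULL -> NULL
  - task 9 (Audit): parent_id=8 -> Migrate

SQL:
SELECT a.name, b.name AS project, c.name AS parent
FROM tasks a
LEFT JOIN projects b ON a.project_id = b.id
LEFT JOIN tasks c ON a.parent_id = c.id

Result:
name      | project | parent 
----------+---------+--------
Plan      | Epsilon | NULL   
Test      | Orion   | Plan   
Deploy    | Epsilon | Plan   
Document  | Orion   | Deploy 
Research  | Vega    | NULL   
Implement | Atlas   | Deploy 
Review    | NULL    | NULL   
Migrate   | Vega    | NULL   
Audit     | Zeta    | Migrate


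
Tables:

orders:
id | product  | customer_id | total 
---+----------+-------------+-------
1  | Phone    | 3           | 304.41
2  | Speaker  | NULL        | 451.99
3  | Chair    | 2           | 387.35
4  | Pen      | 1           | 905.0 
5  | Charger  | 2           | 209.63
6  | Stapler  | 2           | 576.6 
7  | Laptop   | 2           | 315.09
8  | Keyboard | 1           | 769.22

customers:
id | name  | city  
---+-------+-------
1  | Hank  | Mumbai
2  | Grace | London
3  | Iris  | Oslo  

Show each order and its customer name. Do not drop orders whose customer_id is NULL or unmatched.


LEFT JOIN keeps every row from orders (the left table); where customer_id has no match in customers, the customer columns become NULL. Walk through each order:
  - order 1 (Phone): customer_id=3 -> matches Iris
  - order 2 (Speaker): customer_id=NULL, no match -> kept with NULL
  - order 3 (Chair): customer_id=2 -> matches Grace
  - order 4 (Pen): customer_id=1 -> matches Hank
  - order 5 (Charger): customer_id=2 -> matches Grace
  - order 6 (Stapler): customer_id=2 -> matches Grace
  - order 7 (Laptop): customer_id=2 -> matches Grace
  - order 8 (Keyboard): customer_id=1 -> matches Hank
All 8 rows appear; 1 has NULL customer.

SQL:
SELECT a.product, b.name AS customer
FROM orders a
LEFT JOIN customers b ON a.customer_id = b.id

Result:
product  | customer
---------+---------
Phone    | Iris    
Speaker  | NULL    
Chair    | Grace   
Pen      | Hank    
Charger  | Grace   
Stapler  | Grace   
Laptop   | Grace   
Keyboard | Hank    


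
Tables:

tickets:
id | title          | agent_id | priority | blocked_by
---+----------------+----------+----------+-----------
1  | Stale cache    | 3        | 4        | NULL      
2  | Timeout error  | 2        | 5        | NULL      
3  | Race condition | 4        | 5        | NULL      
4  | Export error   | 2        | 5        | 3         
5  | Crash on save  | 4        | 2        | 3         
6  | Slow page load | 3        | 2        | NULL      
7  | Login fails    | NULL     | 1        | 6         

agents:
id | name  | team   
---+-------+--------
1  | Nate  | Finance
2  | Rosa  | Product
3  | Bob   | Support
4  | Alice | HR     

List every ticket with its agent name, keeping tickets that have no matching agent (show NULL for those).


LEFT JOIN keeps every row from tickets (the left table); where agent_id has no match in agents, the agent columns become NULL. Walk through each ticket:
  - ticket 1 (Stale cache): agent_id=3 -> matches Bob
  - ticket 2 (Timeout error): agent_id=2 -> matches Rosa
  - ticket 3 (Race condition): agent_id=4 -> matches Alice
  - ticket 4 (Export error): agent_id=2 -> matches Rosa
  - ticket 5 (Crash on save): agent_id=4 -> matches Alice
  - ticket 6 (Slow page load): agent_id=3 -> matches Bob
  - ticket 7 (Login fails): agent_id=NULL, no match -> kept with NULL
All 7 rows appear; 1 has NULL agent.

SQL:
SELECT a.title, b.name AS agent
FROM tickets a
LEFT JOIN agents b ON a.agent_id = b.id

Result:
title          | agent
---------------+------
Stale cache    | Bob  
Timeout error  | Rosa 
Race condition | Alice
Export error   | Rosa 
Crash on save  | Alice
Slow page load | Bob  
Login fails    | NULL 


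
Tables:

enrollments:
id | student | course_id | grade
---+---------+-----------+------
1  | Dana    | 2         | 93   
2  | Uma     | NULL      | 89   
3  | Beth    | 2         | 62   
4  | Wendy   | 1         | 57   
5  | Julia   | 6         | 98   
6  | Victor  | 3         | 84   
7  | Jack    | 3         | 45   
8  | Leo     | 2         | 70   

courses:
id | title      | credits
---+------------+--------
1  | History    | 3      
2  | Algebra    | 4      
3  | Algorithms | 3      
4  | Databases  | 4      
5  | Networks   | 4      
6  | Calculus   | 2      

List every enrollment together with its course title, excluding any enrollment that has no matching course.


INNER JOIN keeps only enrollments rows whose course_id matches an id in courses. Walk through each enrollment:
  - enrollment 1 (Dana): course_id=2 -> matches Algebra
  - enrollment 2 (Uma): course_id=NULL, no match -> dropped
  - enrollment 3 (Beth): course_id=2 -> matches Algebra
  - enrollment 4 (Wendy): course_id=1 -> matches History
  - enrollment 5 (Julia): course_id=6 -> matches Calculus
  - enrollment 6 (Victor): course_id=3 -> matches Algorithms
  - enrollment 7 (Jack): course_id=3 -> matches Algorithms
  - enrollment 8 (Leo): course_id=2 -> matches Algebra
So 1 of 8 rows is dropped.

SQL:
SELECT a.student, b.title AS course
FROM enrollments a
INNER JOIN courses b ON a.course_id = b.id

Result:
student | course    
--------+-----------
Dana    | Algebra   
Beth    | Algebra   
Wendy   | History   
Julia   | Calculus  
Victor  | Algorithms
Jack    | Algorithms
Leo     | Algebra   


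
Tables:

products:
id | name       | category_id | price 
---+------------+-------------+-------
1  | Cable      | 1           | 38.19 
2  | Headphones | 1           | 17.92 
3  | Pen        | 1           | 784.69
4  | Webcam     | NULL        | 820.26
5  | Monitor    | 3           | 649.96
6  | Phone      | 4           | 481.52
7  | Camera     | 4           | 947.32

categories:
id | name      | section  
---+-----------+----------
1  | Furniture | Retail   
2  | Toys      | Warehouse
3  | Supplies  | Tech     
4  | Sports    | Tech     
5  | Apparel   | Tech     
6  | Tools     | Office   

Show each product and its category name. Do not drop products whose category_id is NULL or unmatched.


LEFT JOIN keeps every row from products (the left table); where category_id has no match in categories, the category columns become NULL. Walk through each product:
  - product 1 (Cable): category_id=1 -> matches Furniture
  - product 2 (Headphones): category_id=1 -> matches Furniture
  - product 3 (Pen): category_id=1 -> matches Furniture
  - product 4 (Webcam): category_id=NULL, no match -> kept with NULL
  - product 5 (Monitor): category_id=3 -> matches Supplies
  - product 6 (Phone): category_id=4 -> matches Sports
  - product 7 (Camera): category_id=4 -> matches Sports
All 7 rows appear; 1 has NULL category.

SQL:
SELECT a.name, b.name AS category
FROM products a
LEFT JOIN categories b ON a.category_id = b.id

Result:
name       | category 
-----------+----------
Cable      | Furniture
Headphones | Furniture
Pen        | Furniture
Webcam     | NULL     
Monitor    | Supplies 
Phone      | Sports   
Camera     | Sports   


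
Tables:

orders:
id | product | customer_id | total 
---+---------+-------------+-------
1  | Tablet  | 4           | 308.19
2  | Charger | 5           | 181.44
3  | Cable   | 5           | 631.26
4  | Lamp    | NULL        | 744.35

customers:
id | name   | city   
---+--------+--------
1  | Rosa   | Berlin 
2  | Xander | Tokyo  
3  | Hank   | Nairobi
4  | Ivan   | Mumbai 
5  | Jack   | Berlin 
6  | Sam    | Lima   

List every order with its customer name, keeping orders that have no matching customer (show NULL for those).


LEFT JOIN keeps every row from orders (the left table); where customer_id has no match in customers, the customer columns become NULL. Walk through each order:
  - order 1 (Tablet): customer_id=4 -> matches Ivan
  - order 2 (Charger): customer_id=5 -> matches Jack
  - order 3 (Cable): customer_id=5 -> matches Jack
  - order 4 (Lamp): customer_id=NULL, no match -> kept with NULL
All 4 rows appear; 1 has NULL customer.

SQL:
SELECT a.product, b.name AS customer
FROM orders a
LEFT JOIN customers b ON a.customer_id = b.id

Result:
product | customer
--------+---------
Tablet  | Ivan    
Charger | Jack    
Cable   | Jack    
Lamp    | NULL    


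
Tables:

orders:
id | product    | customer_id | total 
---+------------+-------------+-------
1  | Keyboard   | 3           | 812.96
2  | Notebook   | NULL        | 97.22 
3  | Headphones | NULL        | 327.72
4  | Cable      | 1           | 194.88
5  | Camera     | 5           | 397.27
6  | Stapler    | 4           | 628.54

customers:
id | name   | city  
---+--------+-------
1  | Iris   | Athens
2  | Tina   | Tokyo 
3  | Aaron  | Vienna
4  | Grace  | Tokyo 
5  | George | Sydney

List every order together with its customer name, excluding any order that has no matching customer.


INNER JOIN keeps only orders rows whose customer_id matches an id in customers. Walk through each order:
  - order 1 (Keyboard): customer_id=3 -> matches Aaron
  - order 2 (Notebook): customer_id=NULL, no match -> dropped
  - order 3 (Headphones): customer_id=NULL, no match -> dropped
  - order 4 (Cable): customer_id=1 -> matches Iris
  - order 5 (Camera): customer_id=5 -> matches George
  - order 6 (Stapler): customer_id=4 -> matches Grace
So 2 of 6 rows are dropped.

SQL:
SELECT a.product, b.name AS customer
FROM orders a
INNER JOIN customers b ON a.customer_id = b.id

Result:
product  | customer
---------+---------
Keyboard | Aaron   
Cable    | Iris    
Camera   | George  
Stapler  | Grace   


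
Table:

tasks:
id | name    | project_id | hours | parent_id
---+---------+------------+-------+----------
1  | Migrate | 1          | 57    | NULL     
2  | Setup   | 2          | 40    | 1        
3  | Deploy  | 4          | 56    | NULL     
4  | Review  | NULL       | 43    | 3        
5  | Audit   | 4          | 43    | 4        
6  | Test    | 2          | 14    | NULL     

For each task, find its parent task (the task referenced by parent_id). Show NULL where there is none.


This is a self-join: tasks is joined to a second copy of itself, matching each row's parent_id to another row's id. Use LEFT JOIN so rows with parent_id=NULL are kept.
  - task 1 (Migrate): parent_id=NULL -> NULL
  - task 2 (Setup): parent_id=1 -> Migrate
  - task 3 (Deploy): parent_id=NULL -> NULL
  - task 4 (Review): parent_id=3 -> Deploy
  - task 5 (Audit): parent_id=4 -> Review
  - task 6 (Test): parent_id=NULL -> NULL

SQL:
SELECT a.name AS item, b.name AS parent
FROM tasks a
LEFT JOIN tasks b ON a.parent_id = b.id

Result:
item    | parent 
--------+--------
Migrate | NULL   
Setup   | Migrate
Deploy  | NULL   
Review  | Deploy 
Audit   | Review 
Test    | NULL   


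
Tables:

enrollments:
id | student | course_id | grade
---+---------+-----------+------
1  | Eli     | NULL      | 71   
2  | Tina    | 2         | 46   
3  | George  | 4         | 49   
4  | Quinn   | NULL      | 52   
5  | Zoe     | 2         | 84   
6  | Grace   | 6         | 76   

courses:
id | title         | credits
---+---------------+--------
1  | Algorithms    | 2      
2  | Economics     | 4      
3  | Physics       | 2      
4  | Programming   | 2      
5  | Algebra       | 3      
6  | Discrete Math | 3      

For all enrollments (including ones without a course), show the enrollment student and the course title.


LEFT JOIN keeps every row from enrollments (the left table); where course_id has no match in courses, the course columns become NULL. Walk through each enrollment:
  - enrollment 1 (Eli): course_id=NULL, no match -> kept with NULL
  - enrollment 2 (Tina): course_id=2 -> matches Economics
  - enrollment 3 (George): course_id=4 -> matches Programming
  - enrollment 4 (Quinn): course_id=NULL, no match -> kept with NULL
  - enrollment 5 (Zoe): course_id=2 -> matches Economics
  - enrollment 6 (Grace): course_id=6 -> matches Discrete Math
All 6 rows appear; 2 have NULL course.

SQL:
SELECT a.student, b.title AS course
FROM enrollments a
LEFT JOIN courses b ON a.course_id = b.id

Result:
student | course       
--------+--------------
Eli     | NULL         
Tina    | Economics    
George  | Programming  
Quinn   | NULL         
Zoe     | Economics    
Grace   | Discrete Math


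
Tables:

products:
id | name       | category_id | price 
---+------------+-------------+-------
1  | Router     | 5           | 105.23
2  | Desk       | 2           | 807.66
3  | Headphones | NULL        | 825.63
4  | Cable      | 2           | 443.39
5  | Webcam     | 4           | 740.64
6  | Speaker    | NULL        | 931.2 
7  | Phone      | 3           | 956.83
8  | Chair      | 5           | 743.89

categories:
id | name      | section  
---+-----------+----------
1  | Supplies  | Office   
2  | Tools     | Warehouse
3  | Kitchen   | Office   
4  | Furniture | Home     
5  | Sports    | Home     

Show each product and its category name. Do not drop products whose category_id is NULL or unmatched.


LEFT JOIN keeps every row from products (the left table); where category_id has no match in categories, the category columns become NULL. Walk through each product:
  - product 1 (Router): category_id=5 -> matches Sports
  - product 2 (Desk): category_id=2 -> matches Tools
  - product 3 (Headphones): category_id=NULL, no match -> kept with NULL
  - product 4 (Cable): category_id=2 -> matches Tools
  - product 5 (Webcam): category_id=4 -> matches Furniture
  - product 6 (Speaker): category_id=NULL, no match -> kept with NULL
  - product 7 (Phone): category_id=3 -> matches Kitchen
  - product 8 (Chair): category_id=5 -> matches Sports
All 8 rows appear; 2 have NULL category.

SQL:
SELECT a.name, b.name AS category
FROM products a
LEFT JOIN categories b ON a.category_id = b.id

Result:
name       | category 
-----------+----------
Router     | Sports   
Desk       | Tools    
Headphones | NULL     
Cable      | Tools    
Webcam     | Furniture
Speaker    | NULL     
Phone      | Kitchen  
Chair      | Sports   


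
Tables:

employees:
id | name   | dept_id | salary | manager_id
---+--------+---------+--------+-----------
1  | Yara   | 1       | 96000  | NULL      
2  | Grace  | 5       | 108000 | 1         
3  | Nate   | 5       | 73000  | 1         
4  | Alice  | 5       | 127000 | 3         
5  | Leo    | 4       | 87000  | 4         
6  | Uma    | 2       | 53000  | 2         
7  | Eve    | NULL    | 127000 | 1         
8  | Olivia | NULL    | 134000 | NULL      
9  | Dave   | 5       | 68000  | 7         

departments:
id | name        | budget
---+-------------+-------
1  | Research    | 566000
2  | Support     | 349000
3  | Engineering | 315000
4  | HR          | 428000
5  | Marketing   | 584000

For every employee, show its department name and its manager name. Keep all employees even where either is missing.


Two LEFT JOINs from the same base table employees: one to departments via dept_id, one to employees itself via manager_id. Both are LEFT so every employee is preserved.
Match against departments:
  - employee 1 (Yara): dept_id=1 -> matches Research
  - employee 2 (Grace): dept_id=5 -> matches Marketing
  - employee 3 (Nate): dept_id=5 -> matches Marketing
  - employee 4 (Alice): dept_id=5 -> matches Marketing
  - employee 5 (Leo): dept_id=4 -> matches HR
  - employee 6 (Uma): dept_id=2 -> matches Support
  - employee 7 (Eve): dept_id=NULL, no match -> kept with NULL
  - employee 8 (Olivia): dept_id=NULL, no match -> kept with NULL
  - employee 9 (Dave): dept_id=5 -> matches Marketing
Match against employees (self):
  - employee 1 (Yara): manager_id=NULL -> NULL
  - employee 2 (Grace): manager_id=1 -> Yara
  - employee 3 (Nate): manager_id=1 -> Yara
  - employee 4 (Alice): manager_id=3 -> Nate
  - employee 5 (Leo): manager_id=4 -> Alice
  - employee 6 (Uma): manager_id=2 -> Grace
  - employee 7 (Eve): manager_id=1 -> Yara
  - employee 8 (Olivia): manager_id=NULL -> NULL
  - employee 9 (Dave): manager_id=7 -> Eve

SQL:
SELECT a.name, b.name AS department, c.name AS manager
FROM employees a
LEFT JOIN departments b ON a.dept_id = b.id
LEFT JOIN employees c ON a.manager_id = c.id

Result:
name   | department | manager
-------+------------+--------
Yara   | Research   | NULL   
Grace  | Marketing  | Yara   
Nate   | Marketing  | Yara   
Alice  | Marketing  | Nate   
Leo    | HR         | Alice  
Uma    | Support    | Grace  
Eve    | NULL       | Yara   
Olivia | NULL       | NULL   
Dave   | Marketing  | Eve    
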